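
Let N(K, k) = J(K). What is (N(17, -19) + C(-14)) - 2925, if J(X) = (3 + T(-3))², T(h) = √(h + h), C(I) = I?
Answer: -2936 + 6*I*√6 ≈ -2936.0 + 14.697*I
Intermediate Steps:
T(h) = √2*√h (T(h) = √(2*h) = √2*√h)
J(X) = (3 + I*√6)² (J(X) = (3 + √2*√(-3))² = (3 + √2*(I*√3))² = (3 + I*√6)²)
N(K, k) = (3 + I*√6)²
(N(17, -19) + C(-14)) - 2925 = ((3 + I*√6)² - 14) - 2925 = (-14 + (3 + I*√6)²) - 2925 = -2939 + (3 + I*√6)²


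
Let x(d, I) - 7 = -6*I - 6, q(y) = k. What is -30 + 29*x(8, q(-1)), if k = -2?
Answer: 347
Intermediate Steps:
q(y) = -2
x(d, I) = 1 - 6*I (x(d, I) = 7 + (-6*I - 6) = 7 + (-6 - 6*I) = 1 - 6*I)
-30 + 29*x(8, q(-1)) = -30 + 29*(1 - 6*(-2)) = -30 + 29*(1 + 12) = -30 + 29*13 = -30 + 377 = 347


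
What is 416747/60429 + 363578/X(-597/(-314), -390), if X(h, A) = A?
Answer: -1211562424/1309295 ≈ -925.35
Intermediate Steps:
416747/60429 + 363578/X(-597/(-314), -390) = 416747/60429 + 363578/(-390) = 416747*(1/60429) + 363578*(-1/390) = 416747/60429 - 181789/195 = -1211562424/1309295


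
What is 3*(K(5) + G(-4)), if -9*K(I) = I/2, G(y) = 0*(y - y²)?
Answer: -⅚ ≈ -0.83333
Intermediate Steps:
G(y) = 0
K(I) = -I/18 (K(I) = -I/(9*2) = -I/18)
3*(K(5) + G(-4)) = 3*(-1/18*5 + 0) = 3*(-5/18 + 0) = 3*(-5/18) = -⅚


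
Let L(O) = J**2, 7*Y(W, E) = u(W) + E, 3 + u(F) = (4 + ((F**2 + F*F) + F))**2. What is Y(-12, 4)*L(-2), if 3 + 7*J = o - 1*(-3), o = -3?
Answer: 705609/343 ≈ 2057.2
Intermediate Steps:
u(F) = -3 + (4 + F + 2*F**2)**2 (u(F) = -3 + (4 + ((F**2 + F*F) + F))**2 = -3 + (4 + ((F**2 + F**2) + F))**2 = -3 + (4 + (2*F**2 + F))**2 = -3 + (4 + (F + 2*F**2))**2 = -3 + (4 + F + 2*F**2)**2)
Y(W, E) = -3/7 + E/7 + (4 + W + 2*W**2)**2/7 (Y(W, E) = ((-3 + (4 + W + 2*W**2)**2) + E)/7 = (-3 + E + (4 + W + 2*W**2)**2)/7 = -3/7 + E/7 + (4 + W + 2*W**2)**2/7)
J = -3/7 (J = -3/7 + (-3 - 1*(-3))/7 = -3/7 + (-3 + 3)/7 = -3/7 + (1/7)*0 = -3/7 + 0 = -3/7 ≈ -0.42857)
L(O) = 9/49 (L(O) = (-3/7)**2 = 9/49)
Y(-12, 4)*L(-2) = (-3/7 + (1/7)*4 + (4 - 12 + 2*(-12)**2)**2/7)*(9/49) = (-3/7 + 4/7 + (4 - 12 + 2*144)**2/7)*(9/49) = (-3/7 + 4/7 + (4 - 12 + 288)**2/7)*(9/49) = (-3/7 + 4/7 + (1/7)*280**2)*(9/49) = (-3/7 + 4/7 + (1/7)*78400)*(9/49) = (-3/7 + 4/7 + 11200)*(9/49) = (78401/7)*(9/49) = 705609/343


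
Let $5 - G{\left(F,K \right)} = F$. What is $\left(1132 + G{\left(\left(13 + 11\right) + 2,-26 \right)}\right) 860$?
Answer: $955460$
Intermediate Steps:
$G{\left(F,K \right)} = 5 - F$
$\left(1132 + G{\left(\left(13 + 11\right) + 2,-26 \right)}\right) 860 = \left(1132 + \left(5 - \left(\left(13 + 11\right) + 2\right)\right)\right) 860 = \left(1132 + \left(5 - \left(24 + 2\right)\right)\right) 860 = \left(1132 + \left(5 - 26\right)\right) 860 = \left(1132 - 21\right) 860 = 1111 \cdot 860 = 955460$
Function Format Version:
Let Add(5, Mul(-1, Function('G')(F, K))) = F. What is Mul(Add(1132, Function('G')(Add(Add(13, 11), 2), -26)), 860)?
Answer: 955460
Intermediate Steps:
Function('G')(F, K) = Add(5, Mul(-1, F))
Mul(Add(1132, Function('G')(Add(Add(13, 11), 2), -26)), 860) = Mul(Add(1132, Add(5, Mul(-1, Add(Add(13, 11), 2)))), 860) = Mul(Add(1132, Add(5, Mul(-1, Add(24, 2)))), 860) = Mul(Add(1132, Add(5, Mul(-1, 26))), 860) = Mul(Add(1132, Add(5, -26)), 860) = Mul(Add(1132, -21), 860) = Mul(1111, 860) = 955460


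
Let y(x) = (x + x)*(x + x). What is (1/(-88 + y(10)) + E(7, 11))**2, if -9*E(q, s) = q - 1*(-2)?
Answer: 96721/97344 ≈ 0.99360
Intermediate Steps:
y(x) = 4*x**2 (y(x) = (2*x)*(2*x) = 4*x**2)
E(q, s) = -2/9 - q/9 (E(q, s) = -(q - 1*(-2))/9 = -(q + 2)/9 = -(2 + q)/9 = -2/9 - q/9)
(1/(-88 + y(10)) + E(7, 11))**2 = (1/(-88 + 4*10**2) + (-2/9 - 1/9*7))**2 = (1/(-88 + 4*100) + (-2/9 - 7/9))**2 = (1/(-88 + 400) - 1)**2 = (1/312 - 1)**2 = (-311/312)**2 = 96721/97344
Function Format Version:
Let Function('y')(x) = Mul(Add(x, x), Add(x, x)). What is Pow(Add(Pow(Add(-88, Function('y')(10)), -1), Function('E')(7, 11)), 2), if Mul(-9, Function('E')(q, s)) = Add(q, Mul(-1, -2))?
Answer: Rational(96721, 97344) ≈ 0.99360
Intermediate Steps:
Function('y')(x) = Mul(4, Pow(x, 2)) (Function('y')(x) = Mul(Mul(2, x), Mul(2, x)) = Mul(4, Pow(x, 2)))
Function('E')(q, s) = Add(Rational(-2, 9), Mul(Rational(-1, 9), q)) (Function('E')(q, s) = Mul(Rational(-1, 9), Add(q, Mul(-1, -2))) = Mul(Rational(-1, 9), Add(q, 2)) = Mul(Rational(-1, 9), Add(2, q)) = Add(Rational(-2, 9), Mul(Rational(-1, 9), q)))
Pow(Add(Pow(Add(-88, Function('y')(10)), -1), Function('E')(7, 11)), 2) = Pow(Add(Pow(Add(-88, Mul(4, Pow(10, 2))), -1), Add(Rational(-2, 9), Mul(Rational(-1, 9), 7))), 2) = Pow(Add(Pow(Add(-88, Mul(4, 100)), -1), Add(Rational(-2, 9), Rational(-7, 9))), 2) = Pow(Add(Pow(Add(-88, 400), -1), -1), 2) = Pow(Add(Pow(312, -1), -1), 2) = Pow(Add(Rational(1, 312), -1), 2) = Pow(Rational(-311, 312), 2) = Rational(96721, 97344)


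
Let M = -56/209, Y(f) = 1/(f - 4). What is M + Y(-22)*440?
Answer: -46708/2717 ≈ -17.191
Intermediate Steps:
Y(f) = 1/(-4 + f)
M = -56/209 (M = -56*1/209 = -56/209 ≈ -0.26794)
M + Y(-22)*440 = -56/209 + 440/(-4 - 22) = -56/209 + 440/(-26) = -56/209 - 1/26*440 = -56/209 - 220/13 = -46708/2717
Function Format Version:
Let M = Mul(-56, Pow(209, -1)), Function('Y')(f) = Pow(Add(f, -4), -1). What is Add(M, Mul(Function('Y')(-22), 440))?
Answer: Rational(-46708, 2717) ≈ -17.191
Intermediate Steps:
Function('Y')(f) = Pow(Add(-4, f), -1)
M = Rational(-56, 209) (M = Mul(-56, Rational(1, 209)) = Rational(-56, 209) ≈ -0.26794)
Add(M, Mul(Function('Y')(-22), 440)) = Add(Rational(-56, 209), Mul(Pow(Add(-4, -22), -1), 440)) = Add(Rational(-56, 209), Mul(Pow(-26, -1), 440)) = Add(Rational(-56, 209), Mul(Rational(-1, 26), 440)) = Add(Rational(-56, 209), Rational(-220, 13)) = Rational(-46708, 2717)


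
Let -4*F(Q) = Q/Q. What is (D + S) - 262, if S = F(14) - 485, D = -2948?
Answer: -14781/4 ≈ -3695.3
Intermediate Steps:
F(Q) = -1/4 (F(Q) = -Q/(4*Q) = -1/4*1 = -1/4)
S = -1941/4 (S = -1/4 - 485 = -1941/4 ≈ -485.25)
(D + S) - 262 = (-2948 - 1941/4) - 262 = -13733/4 - 262 = -14781/4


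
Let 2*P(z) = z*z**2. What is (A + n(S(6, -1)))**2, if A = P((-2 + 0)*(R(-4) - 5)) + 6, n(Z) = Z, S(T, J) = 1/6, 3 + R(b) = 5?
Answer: 469225/36 ≈ 13034.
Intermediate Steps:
R(b) = 2 (R(b) = -3 + 5 = 2)
S(T, J) = 1/6
P(z) = z**3/2 (P(z) = (z*z**2)/2 = z**3/2)
A = 114 (A = ((-2 + 0)*(2 - 5))**3/2 + 6 = (-2*(-3))**3/2 + 6 = (1/2)*6**3 + 6 = (1/2)*216 + 6 = 108 + 6 = 114)
(A + n(S(6, -1)))**2 = (114 + 1/6)**2 = (685/6)**2 = 469225/36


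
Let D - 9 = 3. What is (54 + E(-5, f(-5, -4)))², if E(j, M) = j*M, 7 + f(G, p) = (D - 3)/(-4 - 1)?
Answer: 9604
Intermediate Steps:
D = 12 (D = 9 + 3 = 12)
f(G, p) = -44/5 (f(G, p) = -7 + (12 - 3)/(-4 - 1) = -7 + 9/(-5) = -7 + 9*(-⅕) = -7 - 9/5 = -44/5)
E(j, M) = M*j
(54 + E(-5, f(-5, -4)))² = (54 - 44/5*(-5))² = (54 + 44)² = 98² = 9604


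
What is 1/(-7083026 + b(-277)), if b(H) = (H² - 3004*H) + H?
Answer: -1/6174466 ≈ -1.6196e-7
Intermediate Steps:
b(H) = H² - 3003*H
1/(-7083026 + b(-277)) = 1/(-7083026 - 277*(-3003 - 277)) = 1/(-7083026 - 277*(-3280)) = 1/(-7083026 + 908560) = 1/(-6174466) = -1/6174466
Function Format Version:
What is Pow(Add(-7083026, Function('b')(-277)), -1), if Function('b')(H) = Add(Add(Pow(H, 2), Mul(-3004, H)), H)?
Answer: Rational(-1, 6174466) ≈ -1.6196e-7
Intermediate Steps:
Function('b')(H) = Add(Pow(H, 2), Mul(-3003, H))
Pow(Add(-7083026, Function('b')(-277)), -1) = Pow(Add(-7083026, Mul(-277, Add(-3003, -277))), -1) = Pow(Add(-7083026, Mul(-277, -3280)), -1) = Pow(Add(-7083026, 908560), -1) = Pow(-6174466, -1) = Rational(-1, 6174466)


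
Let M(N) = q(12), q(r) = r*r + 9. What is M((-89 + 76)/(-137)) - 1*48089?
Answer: -47936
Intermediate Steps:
q(r) = 9 + r² (q(r) = r² + 9 = 9 + r²)
M(N) = 153 (M(N) = 9 + 12² = 9 + 144 = 153)
M((-89 + 76)/(-137)) - 1*48089 = 153 - 1*48089 = 153 - 48089 = -47936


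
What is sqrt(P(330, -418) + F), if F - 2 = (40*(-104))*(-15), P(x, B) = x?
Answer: 2*sqrt(15683) ≈ 250.46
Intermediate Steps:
F = 62402 (F = 2 + (40*(-104))*(-15) = 2 - 4160*(-15) = 2 + 62400 = 62402)
sqrt(P(330, -418) + F) = sqrt(330 + 62402) = sqrt(62732) = 2*sqrt(15683)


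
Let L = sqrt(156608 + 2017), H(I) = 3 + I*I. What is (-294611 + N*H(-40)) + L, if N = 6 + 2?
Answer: -281787 + 15*sqrt(705) ≈ -2.8139e+5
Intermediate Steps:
H(I) = 3 + I**2
N = 8
L = 15*sqrt(705) (L = sqrt(158625) = 15*sqrt(705) ≈ 398.28)
(-294611 + N*H(-40)) + L = (-294611 + 8*(3 + (-40)**2)) + 15*sqrt(705) = (-294611 + 8*(3 + 1600)) + 15*sqrt(705) = (-294611 + 8*1603) + 15*sqrt(705) = (-294611 + 12824) + 15*sqrt(705) = -281787 + 15*sqrt(705)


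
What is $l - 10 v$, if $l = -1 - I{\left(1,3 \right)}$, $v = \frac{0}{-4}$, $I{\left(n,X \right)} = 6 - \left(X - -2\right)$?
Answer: $-2$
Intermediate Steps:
$I{\left(n,X \right)} = 4 - X$ ($I{\left(n,X \right)} = 6 - \left(X + 2\right) = 6 - \left(2 + X\right) = 4 - X$)
$v = 0$ ($v = 0 \left(- \frac{1}{4}\right) = 0$)
$l = -2$ ($l = -1 - \left(4 - 3\right) = -1 - 1 = -2$)
$l - 10 v = -2 - 0 = -2 + 0 = -2$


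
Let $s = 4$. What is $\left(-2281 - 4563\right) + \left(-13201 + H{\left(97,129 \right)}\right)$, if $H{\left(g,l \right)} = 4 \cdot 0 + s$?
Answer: $-20041$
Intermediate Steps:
$H{\left(g,l \right)} = 4$ ($H{\left(g,l \right)} = 4 \cdot 0 + 4 = 0 + 4 = 4$)
$\left(-2281 - 4563\right) + \left(-13201 + H{\left(97,129 \right)}\right) = \left(-2281 - 4563\right) + \left(-13201 + 4\right) = -6844 - 13197 = -20041$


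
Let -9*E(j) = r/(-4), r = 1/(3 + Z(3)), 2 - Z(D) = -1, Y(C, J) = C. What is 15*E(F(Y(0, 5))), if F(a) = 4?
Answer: 5/72 ≈ 0.069444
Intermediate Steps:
Z(D) = 3 (Z(D) = 2 - 1*(-1) = 2 + 1 = 3)
r = ⅙ (r = 1/(3 + 3) = 1/6 = ⅙ ≈ 0.16667)
E(j) = 1/216 (E(j) = -1/(54*(-4)) = -(-1)/(54*4) = -⅑*(-1/24) = 1/216)
15*E(F(Y(0, 5))) = 15*(1/216) = 5/72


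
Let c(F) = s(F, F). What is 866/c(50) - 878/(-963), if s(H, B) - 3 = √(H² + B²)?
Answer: 1880224/4806333 + 43300*√2/4991 ≈ 12.660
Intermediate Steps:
s(H, B) = 3 + √(B² + H²) (s(H, B) = 3 + √(H² + B²) = 3 + √(B² + H²))
c(F) = 3 + √2*√(F²) (c(F) = 3 + √(F² + F²) = 3 + √(2*F²) = 3 + √2*√(F²))
866/c(50) - 878/(-963) = 866/(3 + √2*√(50²)) - 878/(-963) = 866/(3 + √2*√2500) - 878*(-1/963) = 866/(3 + √2*50) + 878/963 = 866/(3 + 50*√2) + 878/963 = 878/963 + 866/(3 + 50*√2)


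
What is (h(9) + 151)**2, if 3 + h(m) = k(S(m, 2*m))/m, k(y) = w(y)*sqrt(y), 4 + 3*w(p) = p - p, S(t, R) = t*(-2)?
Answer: 1774192/81 - 1184*I*sqrt(2)/9 ≈ 21904.0 - 186.05*I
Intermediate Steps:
S(t, R) = -2*t
w(p) = -4/3 (w(p) = -4/3 + (p - p)/3 = -4/3 + (1/3)*0 = -4/3 + 0 = -4/3)
k(y) = -4*sqrt(y)/3
h(m) = -3 - 4*sqrt(2)*sqrt(-m)/(3*m) (h(m) = -3 + (-4*sqrt(2)*sqrt(-m)/3)/m = -3 - 4*sqrt(2)*sqrt(-m)/(3*m))
(h(9) + 151)**2 = ((-3 - 4/3*sqrt(2)*sqrt(-1*9)/9) + 151)**2 = ((-3 - 4/3*sqrt(2)*1/9*sqrt(-9)) + 151)**2 = ((-3 - 4/3*sqrt(2)*1/9*3*I) + 151)**2 = ((-3 - 4*I*sqrt(2)/9) + 151)**2 = (148 - 4*I*sqrt(2)/9)**2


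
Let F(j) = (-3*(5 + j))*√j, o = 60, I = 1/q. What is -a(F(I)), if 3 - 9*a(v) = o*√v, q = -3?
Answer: -⅓ + 20*3^(¾)*√14*√(-I)/9 ≈ 13.069 - 13.402*I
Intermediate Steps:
I = -⅓ (I = 1/(-3) = -⅓ ≈ -0.33333)
F(j) = √j*(-15 - 3*j) (F(j) = (-15 - 3*j)*√j = √j*(-15 - 3*j))
a(v) = ⅓ - 20*√v/3
-a(F(I)) = -(⅓ - 20*√3*(3^(¾)*√(I*(-5 - 1*(-⅓)))/3)/3) = -(⅓ - 20*√3*(3^(¾)*√(I*(-5 + ⅓))/3)/3) = -(⅓ - 20*√14*(3^(¾)*√(-I)/3)/3) = -(⅓ - 20*3^(¾)*√14*√(-I)/3/3) = -(⅓ - 20*3^(¾)*√14*√(-I)/9) = -⅓ + 20*3^(¾)*√14*√(-I)/9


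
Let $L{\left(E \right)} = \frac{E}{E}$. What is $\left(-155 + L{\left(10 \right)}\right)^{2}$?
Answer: $23716$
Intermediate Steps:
$L{\left(E \right)} = 1$
$\left(-155 + L{\left(10 \right)}\right)^{2} = \left(-155 + 1\right)^{2} = \left(-154\right)^{2} = 23716$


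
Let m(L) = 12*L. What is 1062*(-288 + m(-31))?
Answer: -700920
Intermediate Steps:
1062*(-288 + m(-31)) = 1062*(-288 + 12*(-31)) = 1062*(-288 - 372) = 1062*(-660) = -700920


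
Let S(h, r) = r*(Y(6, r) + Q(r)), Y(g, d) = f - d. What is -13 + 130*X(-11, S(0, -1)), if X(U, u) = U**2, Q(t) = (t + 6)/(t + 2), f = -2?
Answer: 15717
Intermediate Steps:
Y(g, d) = -2 - d
Q(t) = (6 + t)/(2 + t)
S(h, r) = r*(-2 - r + (6 + r)/(2 + r)) (S(h, r) = r*((-2 - r) + (6 + r)/(2 + r)) = r*(-2 - r + (6 + r)/(2 + r)))
-13 + 130*X(-11, S(0, -1)) = -13 + 130*(-11)**2 = -13 + 130*121 = -13 + 15730 = 15717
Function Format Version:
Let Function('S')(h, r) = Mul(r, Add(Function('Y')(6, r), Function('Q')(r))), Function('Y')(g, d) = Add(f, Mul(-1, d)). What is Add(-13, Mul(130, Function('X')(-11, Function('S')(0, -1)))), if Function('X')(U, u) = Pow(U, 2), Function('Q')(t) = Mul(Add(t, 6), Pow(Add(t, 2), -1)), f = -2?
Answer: 15717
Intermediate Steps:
Function('Y')(g, d) = Add(-2, Mul(-1, d))
Function('Q')(t) = Mul(Pow(Add(2, t), -1), Add(6, t)) (Function('Q')(t) = Mul(Add(6, t), Pow(Add(2, t), -1)) = Mul(Pow(Add(2, t), -1), Add(6, t)))
Function('S')(h, r) = Mul(r, Add(-2, Mul(-1, r), Mul(Pow(Add(2, r), -1), Add(6, r)))) (Function('S')(h, r) = Mul(r, Add(Add(-2, Mul(-1, r)), Mul(Pow(Add(2, r), -1), Add(6, r)))) = Mul(r, Add(-2, Mul(-1, r), Mul(Pow(Add(2, r), -1), Add(6, r)))))
Add(-13, Mul(130, Function('X')(-11, Function('S')(0, -1)))) = Add(-13, Mul(130, Pow(-11, 2))) = Add(-13, Mul(130, 121)) = Add(-13, 15730) = 15717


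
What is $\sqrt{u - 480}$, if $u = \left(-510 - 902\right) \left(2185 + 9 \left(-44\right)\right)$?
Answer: $2 i \sqrt{631637} \approx 1589.5 i$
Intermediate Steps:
$u = -2526068$ ($u = - 1412 \left(2185 - 396\right) = \left(-1412\right) 1789 = -2526068$)
$\sqrt{u - 480} = \sqrt{-2526068 - 480} = \sqrt{-2526548} = 2 i \sqrt{631637}$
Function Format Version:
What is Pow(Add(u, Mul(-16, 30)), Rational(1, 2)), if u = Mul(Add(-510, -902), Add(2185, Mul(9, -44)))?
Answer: Mul(2, I, Pow(631637, Rational(1, 2))) ≈ Mul(1589.5, I)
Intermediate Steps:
u = -2526068 (u = Mul(-1412, Add(2185, -396)) = Mul(-1412, 1789) = -2526068)
Pow(Add(u, Mul(-16, 30)), Rational(1, 2)) = Pow(Add(-2526068, Mul(-16, 30)), Rational(1, 2)) = Pow(Add(-2526068, -480), Rational(1, 2)) = Pow(-2526548, Rational(1, 2)) = Mul(2, I, Pow(631637, Rational(1, 2)))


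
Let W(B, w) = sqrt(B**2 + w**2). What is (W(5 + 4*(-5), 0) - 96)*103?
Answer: -8343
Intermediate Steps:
(W(5 + 4*(-5), 0) - 96)*103 = (sqrt((5 + 4*(-5))**2 + 0**2) - 96)*103 = (sqrt((5 - 20)**2 + 0) - 96)*103 = (sqrt((-15)**2 + 0) - 96)*103 = (sqrt(225 + 0) - 96)*103 = (sqrt(225) - 96)*103 = (15 - 96)*103 = -81*103 = -8343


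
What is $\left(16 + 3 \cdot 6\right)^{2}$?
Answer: $1156$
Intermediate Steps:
$\left(16 + 3 \cdot 6\right)^{2} = \left(16 + 18\right)^{2} = 34^{2} = 1156$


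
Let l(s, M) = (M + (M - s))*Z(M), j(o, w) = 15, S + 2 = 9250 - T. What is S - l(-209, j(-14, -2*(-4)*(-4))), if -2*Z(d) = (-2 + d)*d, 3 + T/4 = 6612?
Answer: 12229/2 ≈ 6114.5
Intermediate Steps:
T = 26436 (T = -12 + 4*6612 = -12 + 26448 = 26436)
S = -17188 (S = -2 + (9250 - 1*26436) = -2 + (9250 - 26436) = -2 - 17186 = -17188)
Z(d) = -d*(-2 + d)/2 (Z(d) = -(-2 + d)*d/2 = -d*(-2 + d)/2)
l(s, M) = M*(2 - M)*(-s + 2*M)/2 (l(s, M) = (M + (M - s))*(M*(2 - M)/2) = (-s + 2*M)*(M*(2 - M)/2) = M*(2 - M)*(-s + 2*M)/2)
S - l(-209, j(-14, -2*(-4)*(-4))) = -17188 - (-1)*15*(-2 + 15)*(-1*(-209) + 2*15)/2 = -17188 - (-1)*15*13*(209 + 30)/2 = -17188 - (-1)*15*13*239/2 = -17188 - 1*(-46605/2) = -17188 + 46605/2 = 12229/2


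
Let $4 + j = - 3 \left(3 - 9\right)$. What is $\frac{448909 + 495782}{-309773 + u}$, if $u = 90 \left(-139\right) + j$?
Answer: $- \frac{314897}{107423} \approx -2.9314$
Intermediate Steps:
$j = 14$ ($j = -4 - 3 \left(3 - 9\right) = -4 - -18 = -4 + 18 = 14$)
$u = -12496$ ($u = 90 \left(-139\right) + 14 = -12510 + 14 = -12496$)
$\frac{448909 + 495782}{-309773 + u} = \frac{448909 + 495782}{-309773 - 12496} = \frac{944691}{-322269} = 944691 \left(- \frac{1}{322269}\right) = - \frac{314897}{107423}$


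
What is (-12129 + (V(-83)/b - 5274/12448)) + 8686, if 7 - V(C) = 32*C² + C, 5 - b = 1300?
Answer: -26382762163/8060080 ≈ -3273.3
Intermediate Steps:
b = -1295 (b = 5 - 1*1300 = 5 - 1300 = -1295)
V(C) = 7 - C - 32*C² (V(C) = 7 - (32*C² + C) = 7 - (C + 32*C²) = 7 + (-C - 32*C²) = 7 - C - 32*C²)
(-12129 + (V(-83)/b - 5274/12448)) + 8686 = (-12129 + ((7 - 1*(-83) - 32*(-83)²)/(-1295) - 5274/12448)) + 8686 = (-12129 + ((7 + 83 - 32*6889)*(-1/1295) - 5274*1/12448)) + 8686 = (-12129 + ((7 + 83 - 220448)*(-1/1295) - 2637/6224)) + 8686 = (-12129 + (-220358*(-1/1295) - 2637/6224)) + 8686 = (-12129 + (220358/1295 - 2637/6224)) + 8686 = (-12129 + 1368093277/8060080) + 8686 = -96392617043/8060080 + 8686 = -26382762163/8060080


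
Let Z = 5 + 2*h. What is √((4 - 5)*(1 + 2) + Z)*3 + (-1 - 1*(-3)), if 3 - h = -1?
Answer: 2 + 3*√10 ≈ 11.487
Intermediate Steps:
h = 4 (h = 3 - 1*(-1) = 3 + 1 = 4)
Z = 13 (Z = 5 + 2*4 = 5 + 8 = 13)
√((4 - 5)*(1 + 2) + Z)*3 + (-1 - 1*(-3)) = √((4 - 5)*(1 + 2) + 13)*3 + (-1 - 1*(-3)) = √(-1*3 + 13)*3 + (-1 + 3) = √(-3 + 13)*3 + 2 = √10*3 + 2 = 3*√10 + 2 = 2 + 3*√10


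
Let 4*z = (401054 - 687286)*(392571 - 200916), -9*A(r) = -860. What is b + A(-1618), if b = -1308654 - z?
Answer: 123418259384/9 ≈ 1.3713e+10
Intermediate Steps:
A(r) = 860/9 (A(r) = -1/9*(-860) = 860/9)
z = -13714448490 (z = ((401054 - 687286)*(392571 - 200916))/4 = (-286232*191655)/4 = (1/4)*(-54857793960) = -13714448490)
b = 13713139836 (b = -1308654 - 1*(-13714448490) = -1308654 + 13714448490 = 13713139836)
b + A(-1618) = 13713139836 + 860/9 = 123418259384/9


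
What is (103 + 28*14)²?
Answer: 245025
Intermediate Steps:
(103 + 28*14)² = (103 + 392)² = 495² = 245025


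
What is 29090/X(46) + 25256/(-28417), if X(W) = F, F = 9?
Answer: 826423226/255753 ≈ 3231.3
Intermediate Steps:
X(W) = 9
29090/X(46) + 25256/(-28417) = 29090/9 + 25256/(-28417) = 29090*(1/9) + 25256*(-1/28417) = 29090/9 - 25256/28417 = 826423226/255753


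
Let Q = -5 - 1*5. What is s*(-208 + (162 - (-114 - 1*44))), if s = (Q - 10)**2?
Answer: 44800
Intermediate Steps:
Q = -10 (Q = -5 - 5 = -10)
s = 400 (s = (-10 - 10)**2 = (-20)**2 = 400)
s*(-208 + (162 - (-114 - 1*44))) = 400*(-208 + (162 - (-114 - 1*44))) = 400*(-208 + (162 - (-114 - 44))) = 400*(-208 + (162 - 1*(-158))) = 400*(-208 + (162 + 158)) = 400*(-208 + 320) = 400*112 = 44800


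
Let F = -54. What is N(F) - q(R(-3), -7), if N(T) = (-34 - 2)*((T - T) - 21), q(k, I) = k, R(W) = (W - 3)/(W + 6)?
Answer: 758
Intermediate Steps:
R(W) = (-3 + W)/(6 + W)
N(T) = 756 (N(T) = -36*(0 - 21) = -36*(-21) = 756)
N(F) - q(R(-3), -7) = 756 - (-3 - 3)/(6 - 3) = 756 - (-6)/3 = 756 - 1*(-2) = 756 + 2 = 758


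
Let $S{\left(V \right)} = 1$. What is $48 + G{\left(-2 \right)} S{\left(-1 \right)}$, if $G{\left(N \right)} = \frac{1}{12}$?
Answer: $\frac{577}{12} \approx 48.083$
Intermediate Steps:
$G{\left(N \right)} = \frac{1}{12}$
$48 + G{\left(-2 \right)} S{\left(-1 \right)} = 48 + \frac{1}{12} \cdot 1 = 48 + \frac{1}{12} = \frac{577}{12}$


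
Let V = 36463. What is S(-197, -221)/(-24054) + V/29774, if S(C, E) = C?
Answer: 220736620/179045949 ≈ 1.2328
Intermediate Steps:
S(-197, -221)/(-24054) + V/29774 = -197/(-24054) + 36463/29774 = -197*(-1/24054) + 36463*(1/29774) = 197/24054 + 36463/29774 = 220736620/179045949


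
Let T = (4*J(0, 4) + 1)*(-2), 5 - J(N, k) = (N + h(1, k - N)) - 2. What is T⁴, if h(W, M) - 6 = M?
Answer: 234256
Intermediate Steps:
h(W, M) = 6 + M
J(N, k) = 1 - k (J(N, k) = 5 - ((N + (6 + (k - N))) - 2) = 5 - ((N + (6 + k - N)) - 2) = 5 - ((6 + k) - 2) = 5 - (4 + k) = 5 + (-4 - k) = 1 - k)
T = 22 (T = (4*(1 - 1*4) + 1)*(-2) = (4*(1 - 4) + 1)*(-2) = (4*(-3) + 1)*(-2) = (-12 + 1)*(-2) = -11*(-2) = 22)
T⁴ = 22⁴ = 234256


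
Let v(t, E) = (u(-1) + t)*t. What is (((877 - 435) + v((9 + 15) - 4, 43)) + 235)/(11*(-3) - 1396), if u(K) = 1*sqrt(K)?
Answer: -1077/1429 - 20*I/1429 ≈ -0.75367 - 0.013996*I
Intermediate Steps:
u(K) = sqrt(K)
v(t, E) = t*(I + t) (v(t, E) = (sqrt(-1) + t)*t = (I + t)*t = t*(I + t))
(((877 - 435) + v((9 + 15) - 4, 43)) + 235)/(11*(-3) - 1396) = (((877 - 435) + ((9 + 15) - 4)*(I + ((9 + 15) - 4))) + 235)/(11*(-3) - 1396) = ((442 + (24 - 4)*(I + (24 - 4))) + 235)/(-33 - 1396) = ((442 + 20*(I + 20)) + 235)/(-1429) = ((442 + 20*(20 + I)) + 235)*(-1/1429) = ((442 + (400 + 20*I)) + 235)*(-1/1429) = ((842 + 20*I) + 235)*(-1/1429) = (1077 + 20*I)*(-1/1429) = -1077/1429 - 20*I/1429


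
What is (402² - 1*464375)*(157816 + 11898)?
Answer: -51384477494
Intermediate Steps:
(402² - 1*464375)*(157816 + 11898) = (161604 - 464375)*169714 = -302771*169714 = -51384477494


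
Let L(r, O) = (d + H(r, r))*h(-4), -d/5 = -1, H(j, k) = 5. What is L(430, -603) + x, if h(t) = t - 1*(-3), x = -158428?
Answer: -158438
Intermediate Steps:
h(t) = 3 + t (h(t) = t + 3 = 3 + t)
d = 5 (d = -5*(-1) = 5)
L(r, O) = -10 (L(r, O) = (5 + 5)*(3 - 4) = 10*(-1) = -10)
L(430, -603) + x = -10 - 158428 = -158438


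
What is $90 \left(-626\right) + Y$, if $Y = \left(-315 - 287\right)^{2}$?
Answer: $306064$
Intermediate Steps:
$Y = 362404$ ($Y = \left(-602\right)^{2} = 362404$)
$90 \left(-626\right) + Y = 90 \left(-626\right) + 362404 = -56340 + 362404 = 306064$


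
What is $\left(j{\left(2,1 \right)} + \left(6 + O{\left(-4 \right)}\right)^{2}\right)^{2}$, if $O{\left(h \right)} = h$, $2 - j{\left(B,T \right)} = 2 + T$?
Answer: $9$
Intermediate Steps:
$j{\left(B,T \right)} = - T$ ($j{\left(B,T \right)} = 2 - \left(2 + T\right) = - T$)
$\left(j{\left(2,1 \right)} + \left(6 + O{\left(-4 \right)}\right)^{2}\right)^{2} = \left(\left(-1\right) 1 + \left(6 - 4\right)^{2}\right)^{2} = \left(-1 + 2^{2}\right)^{2} = \left(-1 + 4\right)^{2} = 3^{2} = 9$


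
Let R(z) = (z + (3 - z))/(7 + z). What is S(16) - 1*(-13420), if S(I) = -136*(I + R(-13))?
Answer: 11312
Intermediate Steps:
R(z) = 3/(7 + z)
S(I) = 68 - 136*I (S(I) = -136*(I + 3/(7 - 13)) = -136*(I + 3/(-6)) = -136*(I + 3*(-⅙)) = -136*(I - ½) = -136*(-½ + I) = 68 - 136*I)
S(16) - 1*(-13420) = (68 - 136*16) - 1*(-13420) = (68 - 2176) + 13420 = -2108 + 13420 = 11312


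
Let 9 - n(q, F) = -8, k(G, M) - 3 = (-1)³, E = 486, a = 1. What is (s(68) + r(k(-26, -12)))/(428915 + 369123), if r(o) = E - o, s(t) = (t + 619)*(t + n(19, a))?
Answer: 58879/798038 ≈ 0.073780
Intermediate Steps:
k(G, M) = 2 (k(G, M) = 3 + (-1)³ = 3 - 1 = 2)
n(q, F) = 17 (n(q, F) = 9 - 1*(-8) = 9 + 8 = 17)
s(t) = (17 + t)*(619 + t) (s(t) = (t + 619)*(t + 17) = (619 + t)*(17 + t) = (17 + t)*(619 + t))
r(o) = 486 - o
(s(68) + r(k(-26, -12)))/(428915 + 369123) = ((10523 + 68² + 636*68) + (486 - 1*2))/(428915 + 369123) = ((10523 + 4624 + 43248) + (486 - 2))/798038 = (58395 + 484)*(1/798038) = 58879*(1/798038) = 58879/798038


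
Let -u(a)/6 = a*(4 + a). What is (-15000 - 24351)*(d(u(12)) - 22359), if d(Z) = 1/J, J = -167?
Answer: 146934823854/167 ≈ 8.7985e+8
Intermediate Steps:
u(a) = -6*a*(4 + a)
d(Z) = -1/167 (d(Z) = 1/(-167) = -1/167)
(-15000 - 24351)*(d(u(12)) - 22359) = (-15000 - 24351)*(-1/167 - 22359) = -39351*(-3733954/167) = 146934823854/167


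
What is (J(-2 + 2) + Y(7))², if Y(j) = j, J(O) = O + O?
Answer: 49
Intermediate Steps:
J(O) = 2*O
(J(-2 + 2) + Y(7))² = (2*(-2 + 2) + 7)² = (2*0 + 7)² = (0 + 7)² = 7² = 49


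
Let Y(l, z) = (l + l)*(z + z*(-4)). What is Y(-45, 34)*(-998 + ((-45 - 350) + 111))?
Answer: -11768760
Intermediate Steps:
Y(l, z) = -6*l*z (Y(l, z) = (2*l)*(z - 4*z) = (2*l)*(-3*z) = -6*l*z)
Y(-45, 34)*(-998 + ((-45 - 350) + 111)) = (-6*(-45)*34)*(-998 + ((-45 - 350) + 111)) = 9180*(-998 + (-395 + 111)) = 9180*(-998 - 284) = 9180*(-1282) = -11768760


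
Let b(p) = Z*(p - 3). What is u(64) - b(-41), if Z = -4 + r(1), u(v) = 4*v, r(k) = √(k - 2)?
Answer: 80 + 44*I ≈ 80.0 + 44.0*I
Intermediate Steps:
r(k) = √(-2 + k)
Z = -4 + I (Z = -4 + √(-2 + 1) = -4 + √(-1) = -4 + I ≈ -4.0 + 1.0*I)
b(p) = (-4 + I)*(-3 + p) (b(p) = (-4 + I)*(p - 3) = (-4 + I)*(-3 + p))
u(64) - b(-41) = 4*64 - (-1)*(-3 - 41)*(4 - I) = 256 - (-1)*(-44)*(4 - I) = 256 - (176 - 44*I) = 256 + (-176 + 44*I) = 80 + 44*I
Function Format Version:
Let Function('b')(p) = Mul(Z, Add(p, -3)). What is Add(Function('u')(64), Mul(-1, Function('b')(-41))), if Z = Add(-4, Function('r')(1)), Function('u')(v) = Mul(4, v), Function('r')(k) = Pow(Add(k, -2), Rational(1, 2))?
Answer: Add(80, Mul(44, I)) ≈ Add(80.000, Mul(44.000, I))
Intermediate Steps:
Function('r')(k) = Pow(Add(-2, k), Rational(1, 2))
Z = Add(-4, I) (Z = Add(-4, Pow(Add(-2, 1), Rational(1, 2))) = Add(-4, Pow(-1, Rational(1, 2))) = Add(-4, I) ≈ Add(-4.0000, Mul(1.0000, I)))
Function('b')(p) = Mul(Add(-4, I), Add(-3, p)) (Function('b')(p) = Mul(Add(-4, I), Add(p, -3)) = Mul(Add(-4, I), Add(-3, p)))
Add(Function('u')(64), Mul(-1, Function('b')(-41))) = Add(Mul(4, 64), Mul(-1, Mul(-1, Add(-3, -41), Add(4, Mul(-1, I))))) = Add(256, Mul(-1, Mul(-1, -44, Add(4, Mul(-1, I))))) = Add(256, Mul(-1, Add(176, Mul(-44, I)))) = Add(256, Add(-176, Mul(44, I))) = Add(80, Mul(44, I))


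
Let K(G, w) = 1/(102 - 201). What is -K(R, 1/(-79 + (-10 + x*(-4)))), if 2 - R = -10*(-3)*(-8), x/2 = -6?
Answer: 1/99 ≈ 0.010101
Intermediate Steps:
x = -12 (x = 2*(-6) = -12)
R = 242 (R = 2 - (-10*(-3))*(-8) = 2 - 30*(-8) = 2 - 1*(-240) = 2 + 240 = 242)
K(G, w) = -1/99 (K(G, w) = 1/(-99) = -1/99)
-K(R, 1/(-79 + (-10 + x*(-4)))) = -1*(-1/99) = 1/99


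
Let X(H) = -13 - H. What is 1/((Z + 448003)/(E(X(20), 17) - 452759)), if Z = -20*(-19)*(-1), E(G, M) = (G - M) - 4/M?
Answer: -7697757/7609591 ≈ -1.0116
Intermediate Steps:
E(G, M) = G - M - 4/M
Z = -380 (Z = 380*(-1) = -380)
1/((Z + 448003)/(E(X(20), 17) - 452759)) = 1/((-380 + 448003)/(((-13 - 1*20) - 1*17 - 4/17) - 452759)) = 1/(447623/(((-13 - 20) - 17 - 4*1/17) - 452759)) = 1/(447623/((-33 - 17 - 4/17) - 452759)) = 1/(447623/(-854/17 - 452759)) = 1/(447623/(-7697757/17)) = 1/(447623*(-17/7697757)) = 1/(-7609591/7697757) = -7697757/7609591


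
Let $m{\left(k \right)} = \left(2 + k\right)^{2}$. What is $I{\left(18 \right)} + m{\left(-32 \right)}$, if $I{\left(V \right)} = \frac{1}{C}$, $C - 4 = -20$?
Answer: $\frac{14399}{16} \approx 899.94$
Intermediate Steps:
$C = -16$ ($C = 4 - 20 = -16$)
$I{\left(V \right)} = - \frac{1}{16}$ ($I{\left(V \right)} = \frac{1}{-16} = - \frac{1}{16}$)
$I{\left(18 \right)} + m{\left(-32 \right)} = - \frac{1}{16} + \left(2 - 32\right)^{2} = - \frac{1}{16} + \left(-30\right)^{2} = - \frac{1}{16} + 900 = \frac{14399}{16}$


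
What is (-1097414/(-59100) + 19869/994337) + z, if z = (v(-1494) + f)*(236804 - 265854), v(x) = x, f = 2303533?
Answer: -1964942738641975831291/29382658350 ≈ -6.6874e+10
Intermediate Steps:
z = -66874232950 (z = (-1494 + 2303533)*(236804 - 265854) = 2302039*(-29050) = -66874232950)
(-1097414/(-59100) + 19869/994337) + z = (-1097414/(-59100) + 19869/994337) - 66874232950 = (-1097414*(-1/59100) + 19869*(1/994337)) - 66874232950 = (548707/29550 + 19869/994337) - 66874232950 = 546186801209/29382658350 - 66874232950 = -1964942738641975831291/29382658350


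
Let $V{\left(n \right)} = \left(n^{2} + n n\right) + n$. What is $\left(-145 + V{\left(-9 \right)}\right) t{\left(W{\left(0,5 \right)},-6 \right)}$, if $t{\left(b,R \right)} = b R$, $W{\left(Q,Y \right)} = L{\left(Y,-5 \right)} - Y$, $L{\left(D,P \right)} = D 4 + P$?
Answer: $-480$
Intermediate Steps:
$L{\left(D,P \right)} = P + 4 D$ ($L{\left(D,P \right)} = 4 D + P = P + 4 D$)
$W{\left(Q,Y \right)} = -5 + 3 Y$ ($W{\left(Q,Y \right)} = \left(-5 + 4 Y\right) - Y = -5 + 3 Y$)
$V{\left(n \right)} = n + 2 n^{2}$ ($V{\left(n \right)} = \left(n^{2} + n^{2}\right) + n = 2 n^{2} + n = n + 2 n^{2}$)
$t{\left(b,R \right)} = R b$
$\left(-145 + V{\left(-9 \right)}\right) t{\left(W{\left(0,5 \right)},-6 \right)} = \left(-145 - 9 \left(1 + 2 \left(-9\right)\right)\right) \left(- 6 \left(-5 + 3 \cdot 5\right)\right) = \left(-145 - 9 \left(1 - 18\right)\right) \left(- 6 \left(-5 + 15\right)\right) = \left(-145 - -153\right) \left(\left(-6\right) 10\right) = \left(-145 + 153\right) \left(-60\right) = 8 \left(-60\right) = -480$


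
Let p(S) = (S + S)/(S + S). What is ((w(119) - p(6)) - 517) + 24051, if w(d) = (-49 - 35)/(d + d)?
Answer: 400055/17 ≈ 23533.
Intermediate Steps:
w(d) = -42/d (w(d) = -84*1/(2*d) = -42/d)
p(S) = 1 (p(S) = (2*S)/((2*S)) = (2*S)*(1/(2*S)) = 1)
((w(119) - p(6)) - 517) + 24051 = ((-42/119 - 1*1) - 517) + 24051 = ((-42*1/119 - 1) - 517) + 24051 = ((-6/17 - 1) - 517) + 24051 = (-23/17 - 517) + 24051 = -8812/17 + 24051 = 400055/17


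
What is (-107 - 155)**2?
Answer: 68644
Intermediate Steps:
(-107 - 155)**2 = (-262)**2 = 68644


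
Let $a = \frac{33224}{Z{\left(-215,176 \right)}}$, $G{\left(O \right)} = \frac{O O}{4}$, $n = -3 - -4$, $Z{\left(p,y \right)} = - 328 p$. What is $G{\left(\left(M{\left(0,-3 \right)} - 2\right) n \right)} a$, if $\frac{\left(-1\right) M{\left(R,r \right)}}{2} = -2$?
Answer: $\frac{4153}{8815} \approx 0.47113$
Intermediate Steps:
$M{\left(R,r \right)} = 4$ ($M{\left(R,r \right)} = \left(-2\right) \left(-2\right) = 4$)
$n = 1$ ($n = -3 + 4 = 1$)
$G{\left(O \right)} = \frac{O^{2}}{4}$ ($G{\left(O \right)} = O^{2} \cdot \frac{1}{4} = \frac{O^{2}}{4}$)
$a = \frac{4153}{8815}$ ($a = \frac{33224}{\left(-328\right) \left(-215\right)} = \frac{33224}{70520} = 33224 \cdot \frac{1}{70520} = \frac{4153}{8815} \approx 0.47113$)
$G{\left(\left(M{\left(0,-3 \right)} - 2\right) n \right)} a = \frac{\left(\left(4 - 2\right) 1\right)^{2}}{4} \cdot \frac{4153}{8815} = \frac{\left(2 \cdot 1\right)^{2}}{4} \cdot \frac{4153}{8815} = \frac{2^{2}}{4} \cdot \frac{4153}{8815} = \frac{1}{4} \cdot 4 \cdot \frac{4153}{8815} = 1 \cdot \frac{4153}{8815} = \frac{4153}{8815}$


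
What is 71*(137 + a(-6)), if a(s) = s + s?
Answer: 8875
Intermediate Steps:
a(s) = 2*s
71*(137 + a(-6)) = 71*(137 + 2*(-6)) = 71*(137 - 12) = 71*125 = 8875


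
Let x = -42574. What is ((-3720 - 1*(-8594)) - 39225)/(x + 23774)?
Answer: 34351/18800 ≈ 1.8272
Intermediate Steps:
((-3720 - 1*(-8594)) - 39225)/(x + 23774) = ((-3720 - 1*(-8594)) - 39225)/(-42574 + 23774) = ((-3720 + 8594) - 39225)/(-18800) = (4874 - 39225)*(-1/18800) = -34351*(-1/18800) = 34351/18800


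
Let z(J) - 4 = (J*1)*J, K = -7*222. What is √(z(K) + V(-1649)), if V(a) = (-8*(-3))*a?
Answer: 4*√148459 ≈ 1541.2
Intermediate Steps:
V(a) = 24*a
K = -1554
z(J) = 4 + J² (z(J) = 4 + (J*1)*J = 4 + J*J = 4 + J²)
√(z(K) + V(-1649)) = √((4 + (-1554)²) + 24*(-1649)) = √((4 + 2414916) - 39576) = √(2414920 - 39576) = √2375344 = 4*√148459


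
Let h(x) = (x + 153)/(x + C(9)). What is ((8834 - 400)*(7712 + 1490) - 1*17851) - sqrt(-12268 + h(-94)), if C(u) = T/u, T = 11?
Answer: 77591817 - I*sqrt(8553999685)/835 ≈ 7.7592e+7 - 110.76*I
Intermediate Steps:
C(u) = 11/u
h(x) = (153 + x)/(11/9 + x) (h(x) = (x + 153)/(x + 11/9) = (153 + x)/(x + 11*(1/9)) = (153 + x)/(x + 11/9) = (153 + x)/(11/9 + x))
((8834 - 400)*(7712 + 1490) - 1*17851) - sqrt(-12268 + h(-94)) = ((8834 - 400)*(7712 + 1490) - 1*17851) - sqrt(-12268 + 9*(153 - 94)/(11 + 9*(-94))) = (8434*9202 - 17851) - sqrt(-12268 + 9*59/(11 - 846)) = (77609668 - 17851) - sqrt(-12268 + 9*59/(-835)) = 77591817 - sqrt(-12268 + 9*(-1/835)*59) = 77591817 - sqrt(-12268 - 531/835) = 77591817 - sqrt(-10244311/835) = 77591817 - I*sqrt(8553999685)/835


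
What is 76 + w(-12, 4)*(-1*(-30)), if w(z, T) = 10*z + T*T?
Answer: -3044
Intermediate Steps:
w(z, T) = T² + 10*z (w(z, T) = 10*z + T² = T² + 10*z)
76 + w(-12, 4)*(-1*(-30)) = 76 + (4² + 10*(-12))*(-1*(-30)) = 76 + (16 - 120)*30 = 76 - 104*30 = 76 - 3120 = -3044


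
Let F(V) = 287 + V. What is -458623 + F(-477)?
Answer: -458813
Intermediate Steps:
-458623 + F(-477) = -458623 + (287 - 477) = -458623 - 190 = -458813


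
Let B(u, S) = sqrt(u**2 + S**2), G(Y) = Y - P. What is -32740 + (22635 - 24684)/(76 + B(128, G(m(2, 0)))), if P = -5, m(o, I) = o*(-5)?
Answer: -347968696/10633 - 2049*sqrt(16409)/10633 ≈ -32750.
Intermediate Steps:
m(o, I) = -5*o
G(Y) = 5 + Y (G(Y) = Y - 1*(-5) = Y + 5 = 5 + Y)
B(u, S) = sqrt(S**2 + u**2)
-32740 + (22635 - 24684)/(76 + B(128, G(m(2, 0)))) = -32740 + (22635 - 24684)/(76 + sqrt((5 - 5*2)**2 + 128**2)) = -32740 - 2049/(76 + sqrt((5 - 10)**2 + 16384)) = -32740 - 2049/(76 + sqrt((-5)**2 + 16384)) = -32740 - 2049/(76 + sqrt(25 + 16384)) = -32740 - 2049/(76 + sqrt(16409))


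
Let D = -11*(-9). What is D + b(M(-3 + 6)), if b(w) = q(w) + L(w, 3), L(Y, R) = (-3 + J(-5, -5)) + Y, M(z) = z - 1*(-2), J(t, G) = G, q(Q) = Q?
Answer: 101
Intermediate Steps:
M(z) = 2 + z (M(z) = z + 2 = 2 + z)
D = 99
L(Y, R) = -8 + Y (L(Y, R) = (-3 - 5) + Y = -8 + Y)
b(w) = -8 + 2*w (b(w) = w + (-8 + w) = -8 + 2*w)
D + b(M(-3 + 6)) = 99 + (-8 + 2*(2 + (-3 + 6))) = 99 + (-8 + 2*(2 + 3)) = 99 + (-8 + 2*5) = 99 + (-8 + 10) = 99 + 2 = 101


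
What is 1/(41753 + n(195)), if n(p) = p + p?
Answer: 1/42143 ≈ 2.3729e-5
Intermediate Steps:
n(p) = 2*p
1/(41753 + n(195)) = 1/(41753 + 2*195) = 1/(41753 + 390) = 1/42143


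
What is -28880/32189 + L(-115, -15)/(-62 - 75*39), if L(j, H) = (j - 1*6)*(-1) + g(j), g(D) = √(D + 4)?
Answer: -90159429/96148543 - I*√111/2987 ≈ -0.93771 - 0.0035272*I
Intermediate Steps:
g(D) = √(4 + D)
L(j, H) = 6 + √(4 + j) - j (L(j, H) = (j - 1*6)*(-1) + √(4 + j) = (j - 6)*(-1) + √(4 + j) = (-6 + j)*(-1) + √(4 + j) = (6 - j) + √(4 + j) = 6 + √(4 + j) - j)
-28880/32189 + L(-115, -15)/(-62 - 75*39) = -28880/32189 + (6 + √(4 - 115) - 1*(-115))/(-62 - 75*39) = -28880*1/32189 + (6 + √(-111) + 115)/(-62 - 2925) = -28880/32189 + (6 + I*√111 + 115)/(-2987) = -28880/32189 + (121 + I*√111)*(-1/2987) = -28880/32189 + (-121/2987 - I*√111/2987) = -90159429/96148543 - I*√111/2987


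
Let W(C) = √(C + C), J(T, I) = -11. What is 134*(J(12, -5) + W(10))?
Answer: -1474 + 268*√5 ≈ -874.73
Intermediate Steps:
W(C) = √2*√C (W(C) = √(2*C) = √2*√C)
134*(J(12, -5) + W(10)) = 134*(-11 + √2*√10) = 134*(-11 + 2*√5) = -1474 + 268*√5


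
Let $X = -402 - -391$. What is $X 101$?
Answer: $-1111$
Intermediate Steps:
$X = -11$ ($X = -402 + 391 = -11$)
$X 101 = \left(-11\right) 101 = -1111$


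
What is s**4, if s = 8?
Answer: 4096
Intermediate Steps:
s**4 = 8**4 = 4096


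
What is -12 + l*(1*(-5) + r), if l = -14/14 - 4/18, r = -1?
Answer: -14/3 ≈ -4.6667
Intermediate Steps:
l = -11/9 (l = -14*1/14 - 4*1/18 = -1 - 2/9 = -11/9 ≈ -1.2222)
-12 + l*(1*(-5) + r) = -12 - 11*(1*(-5) - 1)/9 = -12 - 11*(-5 - 1)/9 = -12 - 11/9*(-6) = -12 + 22/3 = -14/3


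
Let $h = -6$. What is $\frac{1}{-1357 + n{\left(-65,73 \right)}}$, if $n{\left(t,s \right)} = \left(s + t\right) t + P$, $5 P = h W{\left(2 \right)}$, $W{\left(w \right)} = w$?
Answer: $- \frac{5}{9397} \approx -0.00053209$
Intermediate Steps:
$P = - \frac{12}{5}$ ($P = \frac{\left(-6\right) 2}{5} = \frac{1}{5} \left(-12\right) = - \frac{12}{5} \approx -2.4$)
$n{\left(t,s \right)} = - \frac{12}{5} + t \left(s + t\right)$ ($n{\left(t,s \right)} = \left(s + t\right) t - \frac{12}{5} = t \left(s + t\right) - \frac{12}{5} = - \frac{12}{5} + t \left(s + t\right)$)
$\frac{1}{-1357 + n{\left(-65,73 \right)}} = \frac{1}{-1357 + \left(- \frac{12}{5} + \left(-65\right)^{2} + 73 \left(-65\right)\right)} = \frac{1}{-1357 - \frac{2612}{5}} = \frac{1}{- \frac{9397}{5}} = - \frac{5}{9397}$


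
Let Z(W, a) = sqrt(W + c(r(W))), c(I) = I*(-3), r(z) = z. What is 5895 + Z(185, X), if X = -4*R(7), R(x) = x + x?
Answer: 5895 + I*sqrt(370) ≈ 5895.0 + 19.235*I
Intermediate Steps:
R(x) = 2*x
c(I) = -3*I
X = -56 (X = -8*7 = -4*14 = -56)
Z(W, a) = sqrt(2)*sqrt(-W) (Z(W, a) = sqrt(W - 3*W) = sqrt(-2*W) = sqrt(2)*sqrt(-W))
5895 + Z(185, X) = 5895 + sqrt(2)*sqrt(-1*185) = 5895 + sqrt(2)*sqrt(-185) = 5895 + sqrt(2)*(I*sqrt(185)) = 5895 + I*sqrt(370)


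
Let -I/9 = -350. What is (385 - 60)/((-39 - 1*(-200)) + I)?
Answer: 325/3311 ≈ 0.098158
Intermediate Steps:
I = 3150 (I = -9*(-350) = 3150)
(385 - 60)/((-39 - 1*(-200)) + I) = (385 - 60)/((-39 - 1*(-200)) + 3150) = 325/((-39 + 200) + 3150) = 325/(161 + 3150) = 325/3311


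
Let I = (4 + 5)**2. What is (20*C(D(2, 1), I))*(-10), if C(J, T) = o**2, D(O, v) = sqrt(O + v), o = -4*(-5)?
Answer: -80000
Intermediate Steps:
I = 81 (I = 9**2 = 81)
o = 20
C(J, T) = 400 (C(J, T) = 20**2 = 400)
(20*C(D(2, 1), I))*(-10) = (20*400)*(-10) = 8000*(-10) = -80000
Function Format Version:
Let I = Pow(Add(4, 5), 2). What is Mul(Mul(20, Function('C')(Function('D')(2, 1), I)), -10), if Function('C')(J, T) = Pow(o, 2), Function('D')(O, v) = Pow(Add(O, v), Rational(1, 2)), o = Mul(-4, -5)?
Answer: -80000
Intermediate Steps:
I = 81 (I = Pow(9, 2) = 81)
o = 20
Function('C')(J, T) = 400 (Function('C')(J, T) = Pow(20, 2) = 400)
Mul(Mul(20, Function('C')(Function('D')(2, 1), I)), -10) = Mul(Mul(20, 400), -10) = Mul(8000, -10) = -80000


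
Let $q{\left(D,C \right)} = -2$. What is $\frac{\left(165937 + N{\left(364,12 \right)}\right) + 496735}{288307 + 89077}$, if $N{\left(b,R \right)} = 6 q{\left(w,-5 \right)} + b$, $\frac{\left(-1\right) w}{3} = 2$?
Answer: $\frac{82878}{47173} \approx 1.7569$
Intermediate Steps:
$w = -6$ ($w = \left(-3\right) 2 = -6$)
$N{\left(b,R \right)} = -12 + b$ ($N{\left(b,R \right)} = 6 \left(-2\right) + b = -12 + b$)
$\frac{\left(165937 + N{\left(364,12 \right)}\right) + 496735}{288307 + 89077} = \frac{\left(165937 + \left(-12 + 364\right)\right) + 496735}{288307 + 89077} = \frac{\left(165937 + 352\right) + 496735}{377384} = \left(166289 + 496735\right) \frac{1}{377384} = 663024 \cdot \frac{1}{377384} = \frac{82878}{47173}$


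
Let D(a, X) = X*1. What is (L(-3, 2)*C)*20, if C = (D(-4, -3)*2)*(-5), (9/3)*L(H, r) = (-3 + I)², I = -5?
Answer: 12800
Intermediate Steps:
D(a, X) = X
L(H, r) = 64/3 (L(H, r) = (-3 - 5)²/3 = (⅓)*(-8)² = (⅓)*64 = 64/3)
C = 30 (C = -3*2*(-5) = -6*(-5) = 30)
(L(-3, 2)*C)*20 = ((64/3)*30)*20 = 640*20 = 12800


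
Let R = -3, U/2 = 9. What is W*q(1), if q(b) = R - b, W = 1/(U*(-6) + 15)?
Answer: 4/93 ≈ 0.043011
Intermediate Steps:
U = 18 (U = 2*9 = 18)
W = -1/93 (W = 1/(18*(-6) + 15) = 1/(-108 + 15) = 1/(-93) = -1/93 ≈ -0.010753)
q(b) = -3 - b
W*q(1) = -(-3 - 1*1)/93 = -(-3 - 1)/93 = -1/93*(-4) = 4/93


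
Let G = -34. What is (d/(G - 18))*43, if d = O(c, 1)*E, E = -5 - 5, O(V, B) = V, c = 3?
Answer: 645/26 ≈ 24.808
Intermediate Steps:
E = -10
d = -30 (d = 3*(-10) = -30)
(d/(G - 18))*43 = -30/(-34 - 18)*43 = -30/(-52)*43 = -30*(-1/52)*43 = (15/26)*43 = 645/26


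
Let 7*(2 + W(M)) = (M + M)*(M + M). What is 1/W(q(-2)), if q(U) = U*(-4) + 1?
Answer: 7/310 ≈ 0.022581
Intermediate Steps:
q(U) = 1 - 4*U (q(U) = -4*U + 1 = 1 - 4*U)
W(M) = -2 + 4*M²/7 (W(M) = -2 + ((M + M)*(M + M))/7 = -2 + ((2*M)*(2*M))/7 = -2 + (4*M²)/7 = -2 + 4*M²/7)
1/W(q(-2)) = 1/(-2 + 4*(1 - 4*(-2))²/7) = 1/(-2 + 4*(1 + 8)²/7) = 1/(-2 + (4/7)*9²) = 1/(-2 + (4/7)*81) = 1/(-2 + 324/7) = 1/(310/7) = 7/310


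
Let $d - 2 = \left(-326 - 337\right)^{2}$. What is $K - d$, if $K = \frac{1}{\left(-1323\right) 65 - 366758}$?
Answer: $- \frac{199017088964}{452753} \approx -4.3957 \cdot 10^{5}$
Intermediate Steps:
$K = - \frac{1}{452753}$ ($K = \frac{1}{-85995 - 366758} = \frac{1}{-452753} = - \frac{1}{452753} \approx -2.2087 \cdot 10^{-6}$)
$d = 439571$ ($d = 2 + \left(-326 - 337\right)^{2} = 2 + \left(-663\right)^{2} = 2 + 439569 = 439571$)
$K - d = - \frac{1}{452753} - 439571 = - \frac{199017088964}{452753}$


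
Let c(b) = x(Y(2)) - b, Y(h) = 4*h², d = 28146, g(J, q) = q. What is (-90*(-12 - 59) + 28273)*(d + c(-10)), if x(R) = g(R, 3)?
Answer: 976075417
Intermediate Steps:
x(R) = 3
c(b) = 3 - b
(-90*(-12 - 59) + 28273)*(d + c(-10)) = (-90*(-12 - 59) + 28273)*(28146 + (3 - 1*(-10))) = (-90*(-71) + 28273)*(28146 + (3 + 10)) = (6390 + 28273)*(28146 + 13) = 34663*28159 = 976075417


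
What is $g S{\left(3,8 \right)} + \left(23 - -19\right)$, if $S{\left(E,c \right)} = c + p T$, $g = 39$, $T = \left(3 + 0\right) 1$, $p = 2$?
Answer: $588$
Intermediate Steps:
$T = 3$ ($T = 3 \cdot 1 = 3$)
$S{\left(E,c \right)} = 6 + c$ ($S{\left(E,c \right)} = c + 2 \cdot 3 = c + 6 = 6 + c$)
$g S{\left(3,8 \right)} + \left(23 - -19\right) = 39 \left(6 + 8\right) + \left(23 - -19\right) = 39 \cdot 14 + \left(23 + 19\right) = 546 + 42 = 588$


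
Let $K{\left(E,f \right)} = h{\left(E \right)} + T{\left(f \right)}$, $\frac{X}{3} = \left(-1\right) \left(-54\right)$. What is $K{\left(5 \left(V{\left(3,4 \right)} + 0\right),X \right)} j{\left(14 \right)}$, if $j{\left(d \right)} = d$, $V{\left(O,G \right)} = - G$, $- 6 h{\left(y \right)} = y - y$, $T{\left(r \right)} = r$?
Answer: $2268$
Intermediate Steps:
$h{\left(y \right)} = 0$ ($h{\left(y \right)} = - \frac{y - y}{6} = \left(- \frac{1}{6}\right) 0 = 0$)
$X = 162$ ($X = 3 \left(\left(-1\right) \left(-54\right)\right) = 3 \cdot 54 = 162$)
$K{\left(E,f \right)} = f$ ($K{\left(E,f \right)} = 0 + f = f$)
$K{\left(5 \left(V{\left(3,4 \right)} + 0\right),X \right)} j{\left(14 \right)} = 162 \cdot 14 = 2268$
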